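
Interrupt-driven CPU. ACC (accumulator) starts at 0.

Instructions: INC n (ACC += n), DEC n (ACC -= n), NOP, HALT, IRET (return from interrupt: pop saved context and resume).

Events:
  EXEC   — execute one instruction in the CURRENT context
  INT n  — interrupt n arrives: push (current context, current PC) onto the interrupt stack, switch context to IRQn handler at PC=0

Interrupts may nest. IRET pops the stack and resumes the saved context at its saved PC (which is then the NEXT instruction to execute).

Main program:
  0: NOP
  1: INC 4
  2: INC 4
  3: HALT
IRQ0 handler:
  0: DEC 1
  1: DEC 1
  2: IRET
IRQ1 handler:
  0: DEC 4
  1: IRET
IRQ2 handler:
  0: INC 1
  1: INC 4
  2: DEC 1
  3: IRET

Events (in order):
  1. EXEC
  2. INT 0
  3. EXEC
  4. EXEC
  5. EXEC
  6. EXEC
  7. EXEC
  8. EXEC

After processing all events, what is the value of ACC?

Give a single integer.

Event 1 (EXEC): [MAIN] PC=0: NOP
Event 2 (INT 0): INT 0 arrives: push (MAIN, PC=1), enter IRQ0 at PC=0 (depth now 1)
Event 3 (EXEC): [IRQ0] PC=0: DEC 1 -> ACC=-1
Event 4 (EXEC): [IRQ0] PC=1: DEC 1 -> ACC=-2
Event 5 (EXEC): [IRQ0] PC=2: IRET -> resume MAIN at PC=1 (depth now 0)
Event 6 (EXEC): [MAIN] PC=1: INC 4 -> ACC=2
Event 7 (EXEC): [MAIN] PC=2: INC 4 -> ACC=6
Event 8 (EXEC): [MAIN] PC=3: HALT

Answer: 6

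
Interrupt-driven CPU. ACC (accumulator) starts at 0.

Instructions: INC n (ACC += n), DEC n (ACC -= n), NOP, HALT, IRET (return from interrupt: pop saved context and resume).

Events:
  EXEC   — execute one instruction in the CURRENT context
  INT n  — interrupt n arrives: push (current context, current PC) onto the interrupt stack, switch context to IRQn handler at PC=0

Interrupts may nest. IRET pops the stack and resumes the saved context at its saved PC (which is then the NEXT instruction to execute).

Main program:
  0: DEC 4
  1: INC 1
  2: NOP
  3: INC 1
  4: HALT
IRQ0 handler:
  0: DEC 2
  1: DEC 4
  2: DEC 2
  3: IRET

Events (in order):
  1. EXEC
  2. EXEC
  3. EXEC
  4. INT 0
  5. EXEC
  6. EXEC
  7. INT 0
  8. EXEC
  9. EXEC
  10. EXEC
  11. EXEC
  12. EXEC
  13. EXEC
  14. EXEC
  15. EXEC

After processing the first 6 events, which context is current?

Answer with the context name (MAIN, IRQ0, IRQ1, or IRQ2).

Answer: IRQ0

Derivation:
Event 1 (EXEC): [MAIN] PC=0: DEC 4 -> ACC=-4
Event 2 (EXEC): [MAIN] PC=1: INC 1 -> ACC=-3
Event 3 (EXEC): [MAIN] PC=2: NOP
Event 4 (INT 0): INT 0 arrives: push (MAIN, PC=3), enter IRQ0 at PC=0 (depth now 1)
Event 5 (EXEC): [IRQ0] PC=0: DEC 2 -> ACC=-5
Event 6 (EXEC): [IRQ0] PC=1: DEC 4 -> ACC=-9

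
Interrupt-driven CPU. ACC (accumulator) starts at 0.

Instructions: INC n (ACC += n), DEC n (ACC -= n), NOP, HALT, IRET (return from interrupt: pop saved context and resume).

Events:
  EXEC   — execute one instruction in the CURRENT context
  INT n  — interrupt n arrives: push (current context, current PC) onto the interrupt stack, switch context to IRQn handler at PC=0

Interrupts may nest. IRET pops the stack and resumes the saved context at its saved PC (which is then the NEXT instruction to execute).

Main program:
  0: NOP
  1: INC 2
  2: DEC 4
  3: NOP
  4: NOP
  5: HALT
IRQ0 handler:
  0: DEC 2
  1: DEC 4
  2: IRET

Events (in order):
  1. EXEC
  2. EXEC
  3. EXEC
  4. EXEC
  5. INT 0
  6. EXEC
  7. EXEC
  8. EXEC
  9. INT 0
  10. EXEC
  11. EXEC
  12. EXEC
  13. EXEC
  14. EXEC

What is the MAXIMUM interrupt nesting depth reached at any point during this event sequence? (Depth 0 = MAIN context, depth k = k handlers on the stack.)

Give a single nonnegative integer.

Answer: 1

Derivation:
Event 1 (EXEC): [MAIN] PC=0: NOP [depth=0]
Event 2 (EXEC): [MAIN] PC=1: INC 2 -> ACC=2 [depth=0]
Event 3 (EXEC): [MAIN] PC=2: DEC 4 -> ACC=-2 [depth=0]
Event 4 (EXEC): [MAIN] PC=3: NOP [depth=0]
Event 5 (INT 0): INT 0 arrives: push (MAIN, PC=4), enter IRQ0 at PC=0 (depth now 1) [depth=1]
Event 6 (EXEC): [IRQ0] PC=0: DEC 2 -> ACC=-4 [depth=1]
Event 7 (EXEC): [IRQ0] PC=1: DEC 4 -> ACC=-8 [depth=1]
Event 8 (EXEC): [IRQ0] PC=2: IRET -> resume MAIN at PC=4 (depth now 0) [depth=0]
Event 9 (INT 0): INT 0 arrives: push (MAIN, PC=4), enter IRQ0 at PC=0 (depth now 1) [depth=1]
Event 10 (EXEC): [IRQ0] PC=0: DEC 2 -> ACC=-10 [depth=1]
Event 11 (EXEC): [IRQ0] PC=1: DEC 4 -> ACC=-14 [depth=1]
Event 12 (EXEC): [IRQ0] PC=2: IRET -> resume MAIN at PC=4 (depth now 0) [depth=0]
Event 13 (EXEC): [MAIN] PC=4: NOP [depth=0]
Event 14 (EXEC): [MAIN] PC=5: HALT [depth=0]
Max depth observed: 1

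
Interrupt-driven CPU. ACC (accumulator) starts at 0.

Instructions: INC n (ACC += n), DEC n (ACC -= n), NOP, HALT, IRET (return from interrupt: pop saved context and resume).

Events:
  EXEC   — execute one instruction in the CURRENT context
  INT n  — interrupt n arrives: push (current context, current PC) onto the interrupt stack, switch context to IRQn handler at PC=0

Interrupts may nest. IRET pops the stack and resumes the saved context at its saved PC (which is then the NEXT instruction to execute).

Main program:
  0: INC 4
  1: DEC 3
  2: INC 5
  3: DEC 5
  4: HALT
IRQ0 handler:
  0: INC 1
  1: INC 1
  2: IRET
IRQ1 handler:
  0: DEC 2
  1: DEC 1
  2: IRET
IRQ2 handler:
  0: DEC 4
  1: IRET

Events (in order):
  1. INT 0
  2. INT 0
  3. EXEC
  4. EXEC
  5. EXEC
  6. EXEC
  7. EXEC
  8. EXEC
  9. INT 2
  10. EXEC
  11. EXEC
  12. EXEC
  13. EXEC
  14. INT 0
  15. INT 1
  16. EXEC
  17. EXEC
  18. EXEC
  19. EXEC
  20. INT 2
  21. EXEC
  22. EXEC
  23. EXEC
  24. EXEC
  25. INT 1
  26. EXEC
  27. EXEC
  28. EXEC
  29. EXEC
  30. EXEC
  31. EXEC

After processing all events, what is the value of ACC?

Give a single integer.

Answer: -7

Derivation:
Event 1 (INT 0): INT 0 arrives: push (MAIN, PC=0), enter IRQ0 at PC=0 (depth now 1)
Event 2 (INT 0): INT 0 arrives: push (IRQ0, PC=0), enter IRQ0 at PC=0 (depth now 2)
Event 3 (EXEC): [IRQ0] PC=0: INC 1 -> ACC=1
Event 4 (EXEC): [IRQ0] PC=1: INC 1 -> ACC=2
Event 5 (EXEC): [IRQ0] PC=2: IRET -> resume IRQ0 at PC=0 (depth now 1)
Event 6 (EXEC): [IRQ0] PC=0: INC 1 -> ACC=3
Event 7 (EXEC): [IRQ0] PC=1: INC 1 -> ACC=4
Event 8 (EXEC): [IRQ0] PC=2: IRET -> resume MAIN at PC=0 (depth now 0)
Event 9 (INT 2): INT 2 arrives: push (MAIN, PC=0), enter IRQ2 at PC=0 (depth now 1)
Event 10 (EXEC): [IRQ2] PC=0: DEC 4 -> ACC=0
Event 11 (EXEC): [IRQ2] PC=1: IRET -> resume MAIN at PC=0 (depth now 0)
Event 12 (EXEC): [MAIN] PC=0: INC 4 -> ACC=4
Event 13 (EXEC): [MAIN] PC=1: DEC 3 -> ACC=1
Event 14 (INT 0): INT 0 arrives: push (MAIN, PC=2), enter IRQ0 at PC=0 (depth now 1)
Event 15 (INT 1): INT 1 arrives: push (IRQ0, PC=0), enter IRQ1 at PC=0 (depth now 2)
Event 16 (EXEC): [IRQ1] PC=0: DEC 2 -> ACC=-1
Event 17 (EXEC): [IRQ1] PC=1: DEC 1 -> ACC=-2
Event 18 (EXEC): [IRQ1] PC=2: IRET -> resume IRQ0 at PC=0 (depth now 1)
Event 19 (EXEC): [IRQ0] PC=0: INC 1 -> ACC=-1
Event 20 (INT 2): INT 2 arrives: push (IRQ0, PC=1), enter IRQ2 at PC=0 (depth now 2)
Event 21 (EXEC): [IRQ2] PC=0: DEC 4 -> ACC=-5
Event 22 (EXEC): [IRQ2] PC=1: IRET -> resume IRQ0 at PC=1 (depth now 1)
Event 23 (EXEC): [IRQ0] PC=1: INC 1 -> ACC=-4
Event 24 (EXEC): [IRQ0] PC=2: IRET -> resume MAIN at PC=2 (depth now 0)
Event 25 (INT 1): INT 1 arrives: push (MAIN, PC=2), enter IRQ1 at PC=0 (depth now 1)
Event 26 (EXEC): [IRQ1] PC=0: DEC 2 -> ACC=-6
Event 27 (EXEC): [IRQ1] PC=1: DEC 1 -> ACC=-7
Event 28 (EXEC): [IRQ1] PC=2: IRET -> resume MAIN at PC=2 (depth now 0)
Event 29 (EXEC): [MAIN] PC=2: INC 5 -> ACC=-2
Event 30 (EXEC): [MAIN] PC=3: DEC 5 -> ACC=-7
Event 31 (EXEC): [MAIN] PC=4: HALT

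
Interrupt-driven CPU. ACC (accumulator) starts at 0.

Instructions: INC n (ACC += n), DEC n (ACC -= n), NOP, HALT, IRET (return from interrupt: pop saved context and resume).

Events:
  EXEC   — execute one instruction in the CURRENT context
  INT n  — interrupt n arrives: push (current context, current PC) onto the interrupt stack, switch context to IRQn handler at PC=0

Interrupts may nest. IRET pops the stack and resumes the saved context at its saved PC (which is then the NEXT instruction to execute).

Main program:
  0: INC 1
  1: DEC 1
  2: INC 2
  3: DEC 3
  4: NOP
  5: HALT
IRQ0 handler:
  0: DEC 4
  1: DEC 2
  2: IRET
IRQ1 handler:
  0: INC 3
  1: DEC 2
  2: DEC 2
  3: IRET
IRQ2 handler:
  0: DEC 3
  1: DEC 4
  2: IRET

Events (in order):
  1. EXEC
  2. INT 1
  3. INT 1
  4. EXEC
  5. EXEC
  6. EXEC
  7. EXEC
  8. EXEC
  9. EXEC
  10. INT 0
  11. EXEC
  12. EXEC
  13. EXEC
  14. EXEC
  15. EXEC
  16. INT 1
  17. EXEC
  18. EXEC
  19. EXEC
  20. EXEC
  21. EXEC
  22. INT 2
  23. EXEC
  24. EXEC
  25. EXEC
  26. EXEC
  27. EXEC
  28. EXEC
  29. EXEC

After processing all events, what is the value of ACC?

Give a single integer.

Answer: -17

Derivation:
Event 1 (EXEC): [MAIN] PC=0: INC 1 -> ACC=1
Event 2 (INT 1): INT 1 arrives: push (MAIN, PC=1), enter IRQ1 at PC=0 (depth now 1)
Event 3 (INT 1): INT 1 arrives: push (IRQ1, PC=0), enter IRQ1 at PC=0 (depth now 2)
Event 4 (EXEC): [IRQ1] PC=0: INC 3 -> ACC=4
Event 5 (EXEC): [IRQ1] PC=1: DEC 2 -> ACC=2
Event 6 (EXEC): [IRQ1] PC=2: DEC 2 -> ACC=0
Event 7 (EXEC): [IRQ1] PC=3: IRET -> resume IRQ1 at PC=0 (depth now 1)
Event 8 (EXEC): [IRQ1] PC=0: INC 3 -> ACC=3
Event 9 (EXEC): [IRQ1] PC=1: DEC 2 -> ACC=1
Event 10 (INT 0): INT 0 arrives: push (IRQ1, PC=2), enter IRQ0 at PC=0 (depth now 2)
Event 11 (EXEC): [IRQ0] PC=0: DEC 4 -> ACC=-3
Event 12 (EXEC): [IRQ0] PC=1: DEC 2 -> ACC=-5
Event 13 (EXEC): [IRQ0] PC=2: IRET -> resume IRQ1 at PC=2 (depth now 1)
Event 14 (EXEC): [IRQ1] PC=2: DEC 2 -> ACC=-7
Event 15 (EXEC): [IRQ1] PC=3: IRET -> resume MAIN at PC=1 (depth now 0)
Event 16 (INT 1): INT 1 arrives: push (MAIN, PC=1), enter IRQ1 at PC=0 (depth now 1)
Event 17 (EXEC): [IRQ1] PC=0: INC 3 -> ACC=-4
Event 18 (EXEC): [IRQ1] PC=1: DEC 2 -> ACC=-6
Event 19 (EXEC): [IRQ1] PC=2: DEC 2 -> ACC=-8
Event 20 (EXEC): [IRQ1] PC=3: IRET -> resume MAIN at PC=1 (depth now 0)
Event 21 (EXEC): [MAIN] PC=1: DEC 1 -> ACC=-9
Event 22 (INT 2): INT 2 arrives: push (MAIN, PC=2), enter IRQ2 at PC=0 (depth now 1)
Event 23 (EXEC): [IRQ2] PC=0: DEC 3 -> ACC=-12
Event 24 (EXEC): [IRQ2] PC=1: DEC 4 -> ACC=-16
Event 25 (EXEC): [IRQ2] PC=2: IRET -> resume MAIN at PC=2 (depth now 0)
Event 26 (EXEC): [MAIN] PC=2: INC 2 -> ACC=-14
Event 27 (EXEC): [MAIN] PC=3: DEC 3 -> ACC=-17
Event 28 (EXEC): [MAIN] PC=4: NOP
Event 29 (EXEC): [MAIN] PC=5: HALT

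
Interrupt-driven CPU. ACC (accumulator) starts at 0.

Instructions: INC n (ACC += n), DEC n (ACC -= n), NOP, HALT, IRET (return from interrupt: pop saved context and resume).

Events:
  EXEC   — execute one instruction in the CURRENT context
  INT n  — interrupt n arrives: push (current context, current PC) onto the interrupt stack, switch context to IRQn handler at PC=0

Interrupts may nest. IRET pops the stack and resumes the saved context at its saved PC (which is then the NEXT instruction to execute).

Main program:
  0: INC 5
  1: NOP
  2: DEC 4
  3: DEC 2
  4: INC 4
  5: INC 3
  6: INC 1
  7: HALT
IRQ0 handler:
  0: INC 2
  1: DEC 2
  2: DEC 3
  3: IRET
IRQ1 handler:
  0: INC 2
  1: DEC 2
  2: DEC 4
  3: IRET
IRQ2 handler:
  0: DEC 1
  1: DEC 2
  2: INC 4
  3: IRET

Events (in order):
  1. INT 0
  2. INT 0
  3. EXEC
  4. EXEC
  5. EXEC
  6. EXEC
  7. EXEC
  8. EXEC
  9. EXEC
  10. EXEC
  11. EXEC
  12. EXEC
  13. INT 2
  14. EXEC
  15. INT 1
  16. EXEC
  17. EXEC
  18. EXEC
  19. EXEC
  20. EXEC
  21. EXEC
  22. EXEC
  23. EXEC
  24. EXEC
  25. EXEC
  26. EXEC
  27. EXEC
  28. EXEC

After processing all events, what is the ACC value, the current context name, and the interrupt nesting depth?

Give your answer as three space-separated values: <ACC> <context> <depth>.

Event 1 (INT 0): INT 0 arrives: push (MAIN, PC=0), enter IRQ0 at PC=0 (depth now 1)
Event 2 (INT 0): INT 0 arrives: push (IRQ0, PC=0), enter IRQ0 at PC=0 (depth now 2)
Event 3 (EXEC): [IRQ0] PC=0: INC 2 -> ACC=2
Event 4 (EXEC): [IRQ0] PC=1: DEC 2 -> ACC=0
Event 5 (EXEC): [IRQ0] PC=2: DEC 3 -> ACC=-3
Event 6 (EXEC): [IRQ0] PC=3: IRET -> resume IRQ0 at PC=0 (depth now 1)
Event 7 (EXEC): [IRQ0] PC=0: INC 2 -> ACC=-1
Event 8 (EXEC): [IRQ0] PC=1: DEC 2 -> ACC=-3
Event 9 (EXEC): [IRQ0] PC=2: DEC 3 -> ACC=-6
Event 10 (EXEC): [IRQ0] PC=3: IRET -> resume MAIN at PC=0 (depth now 0)
Event 11 (EXEC): [MAIN] PC=0: INC 5 -> ACC=-1
Event 12 (EXEC): [MAIN] PC=1: NOP
Event 13 (INT 2): INT 2 arrives: push (MAIN, PC=2), enter IRQ2 at PC=0 (depth now 1)
Event 14 (EXEC): [IRQ2] PC=0: DEC 1 -> ACC=-2
Event 15 (INT 1): INT 1 arrives: push (IRQ2, PC=1), enter IRQ1 at PC=0 (depth now 2)
Event 16 (EXEC): [IRQ1] PC=0: INC 2 -> ACC=0
Event 17 (EXEC): [IRQ1] PC=1: DEC 2 -> ACC=-2
Event 18 (EXEC): [IRQ1] PC=2: DEC 4 -> ACC=-6
Event 19 (EXEC): [IRQ1] PC=3: IRET -> resume IRQ2 at PC=1 (depth now 1)
Event 20 (EXEC): [IRQ2] PC=1: DEC 2 -> ACC=-8
Event 21 (EXEC): [IRQ2] PC=2: INC 4 -> ACC=-4
Event 22 (EXEC): [IRQ2] PC=3: IRET -> resume MAIN at PC=2 (depth now 0)
Event 23 (EXEC): [MAIN] PC=2: DEC 4 -> ACC=-8
Event 24 (EXEC): [MAIN] PC=3: DEC 2 -> ACC=-10
Event 25 (EXEC): [MAIN] PC=4: INC 4 -> ACC=-6
Event 26 (EXEC): [MAIN] PC=5: INC 3 -> ACC=-3
Event 27 (EXEC): [MAIN] PC=6: INC 1 -> ACC=-2
Event 28 (EXEC): [MAIN] PC=7: HALT

Answer: -2 MAIN 0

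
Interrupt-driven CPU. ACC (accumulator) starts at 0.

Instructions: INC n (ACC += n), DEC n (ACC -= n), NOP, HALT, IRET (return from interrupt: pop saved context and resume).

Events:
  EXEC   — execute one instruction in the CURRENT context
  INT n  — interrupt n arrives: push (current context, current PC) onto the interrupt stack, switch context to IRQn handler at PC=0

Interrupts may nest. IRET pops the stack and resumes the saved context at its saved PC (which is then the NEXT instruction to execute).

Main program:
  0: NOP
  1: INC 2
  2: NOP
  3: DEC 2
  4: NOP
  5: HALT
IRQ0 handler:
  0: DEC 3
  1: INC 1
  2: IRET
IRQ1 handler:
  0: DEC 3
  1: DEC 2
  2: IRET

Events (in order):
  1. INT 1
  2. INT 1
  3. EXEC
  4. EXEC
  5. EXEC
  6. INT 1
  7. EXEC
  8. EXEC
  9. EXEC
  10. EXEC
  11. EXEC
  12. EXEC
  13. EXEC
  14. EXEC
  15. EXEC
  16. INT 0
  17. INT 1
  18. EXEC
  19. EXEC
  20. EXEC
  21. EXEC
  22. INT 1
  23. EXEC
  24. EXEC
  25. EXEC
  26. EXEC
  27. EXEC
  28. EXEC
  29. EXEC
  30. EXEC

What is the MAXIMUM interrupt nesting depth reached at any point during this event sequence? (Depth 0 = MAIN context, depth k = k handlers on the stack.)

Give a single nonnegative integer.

Answer: 2

Derivation:
Event 1 (INT 1): INT 1 arrives: push (MAIN, PC=0), enter IRQ1 at PC=0 (depth now 1) [depth=1]
Event 2 (INT 1): INT 1 arrives: push (IRQ1, PC=0), enter IRQ1 at PC=0 (depth now 2) [depth=2]
Event 3 (EXEC): [IRQ1] PC=0: DEC 3 -> ACC=-3 [depth=2]
Event 4 (EXEC): [IRQ1] PC=1: DEC 2 -> ACC=-5 [depth=2]
Event 5 (EXEC): [IRQ1] PC=2: IRET -> resume IRQ1 at PC=0 (depth now 1) [depth=1]
Event 6 (INT 1): INT 1 arrives: push (IRQ1, PC=0), enter IRQ1 at PC=0 (depth now 2) [depth=2]
Event 7 (EXEC): [IRQ1] PC=0: DEC 3 -> ACC=-8 [depth=2]
Event 8 (EXEC): [IRQ1] PC=1: DEC 2 -> ACC=-10 [depth=2]
Event 9 (EXEC): [IRQ1] PC=2: IRET -> resume IRQ1 at PC=0 (depth now 1) [depth=1]
Event 10 (EXEC): [IRQ1] PC=0: DEC 3 -> ACC=-13 [depth=1]
Event 11 (EXEC): [IRQ1] PC=1: DEC 2 -> ACC=-15 [depth=1]
Event 12 (EXEC): [IRQ1] PC=2: IRET -> resume MAIN at PC=0 (depth now 0) [depth=0]
Event 13 (EXEC): [MAIN] PC=0: NOP [depth=0]
Event 14 (EXEC): [MAIN] PC=1: INC 2 -> ACC=-13 [depth=0]
Event 15 (EXEC): [MAIN] PC=2: NOP [depth=0]
Event 16 (INT 0): INT 0 arrives: push (MAIN, PC=3), enter IRQ0 at PC=0 (depth now 1) [depth=1]
Event 17 (INT 1): INT 1 arrives: push (IRQ0, PC=0), enter IRQ1 at PC=0 (depth now 2) [depth=2]
Event 18 (EXEC): [IRQ1] PC=0: DEC 3 -> ACC=-16 [depth=2]
Event 19 (EXEC): [IRQ1] PC=1: DEC 2 -> ACC=-18 [depth=2]
Event 20 (EXEC): [IRQ1] PC=2: IRET -> resume IRQ0 at PC=0 (depth now 1) [depth=1]
Event 21 (EXEC): [IRQ0] PC=0: DEC 3 -> ACC=-21 [depth=1]
Event 22 (INT 1): INT 1 arrives: push (IRQ0, PC=1), enter IRQ1 at PC=0 (depth now 2) [depth=2]
Event 23 (EXEC): [IRQ1] PC=0: DEC 3 -> ACC=-24 [depth=2]
Event 24 (EXEC): [IRQ1] PC=1: DEC 2 -> ACC=-26 [depth=2]
Event 25 (EXEC): [IRQ1] PC=2: IRET -> resume IRQ0 at PC=1 (depth now 1) [depth=1]
Event 26 (EXEC): [IRQ0] PC=1: INC 1 -> ACC=-25 [depth=1]
Event 27 (EXEC): [IRQ0] PC=2: IRET -> resume MAIN at PC=3 (depth now 0) [depth=0]
Event 28 (EXEC): [MAIN] PC=3: DEC 2 -> ACC=-27 [depth=0]
Event 29 (EXEC): [MAIN] PC=4: NOP [depth=0]
Event 30 (EXEC): [MAIN] PC=5: HALT [depth=0]
Max depth observed: 2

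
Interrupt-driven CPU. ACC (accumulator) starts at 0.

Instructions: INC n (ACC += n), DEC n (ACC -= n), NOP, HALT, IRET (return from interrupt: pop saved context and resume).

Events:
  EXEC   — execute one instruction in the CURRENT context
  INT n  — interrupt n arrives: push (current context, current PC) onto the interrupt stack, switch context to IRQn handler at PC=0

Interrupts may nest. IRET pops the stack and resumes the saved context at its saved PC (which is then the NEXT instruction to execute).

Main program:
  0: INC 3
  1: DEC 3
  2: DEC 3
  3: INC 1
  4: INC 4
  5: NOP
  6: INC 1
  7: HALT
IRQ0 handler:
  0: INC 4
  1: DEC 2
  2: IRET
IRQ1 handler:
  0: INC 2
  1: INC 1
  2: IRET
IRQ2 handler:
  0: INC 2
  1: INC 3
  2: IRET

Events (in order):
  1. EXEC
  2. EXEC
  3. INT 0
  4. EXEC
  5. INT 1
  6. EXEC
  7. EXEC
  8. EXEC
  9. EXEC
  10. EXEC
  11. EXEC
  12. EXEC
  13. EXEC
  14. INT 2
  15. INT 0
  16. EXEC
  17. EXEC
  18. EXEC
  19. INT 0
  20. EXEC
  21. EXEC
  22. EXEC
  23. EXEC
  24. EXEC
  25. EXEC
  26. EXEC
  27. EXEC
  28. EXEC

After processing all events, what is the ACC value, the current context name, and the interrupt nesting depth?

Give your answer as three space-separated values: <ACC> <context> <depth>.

Event 1 (EXEC): [MAIN] PC=0: INC 3 -> ACC=3
Event 2 (EXEC): [MAIN] PC=1: DEC 3 -> ACC=0
Event 3 (INT 0): INT 0 arrives: push (MAIN, PC=2), enter IRQ0 at PC=0 (depth now 1)
Event 4 (EXEC): [IRQ0] PC=0: INC 4 -> ACC=4
Event 5 (INT 1): INT 1 arrives: push (IRQ0, PC=1), enter IRQ1 at PC=0 (depth now 2)
Event 6 (EXEC): [IRQ1] PC=0: INC 2 -> ACC=6
Event 7 (EXEC): [IRQ1] PC=1: INC 1 -> ACC=7
Event 8 (EXEC): [IRQ1] PC=2: IRET -> resume IRQ0 at PC=1 (depth now 1)
Event 9 (EXEC): [IRQ0] PC=1: DEC 2 -> ACC=5
Event 10 (EXEC): [IRQ0] PC=2: IRET -> resume MAIN at PC=2 (depth now 0)
Event 11 (EXEC): [MAIN] PC=2: DEC 3 -> ACC=2
Event 12 (EXEC): [MAIN] PC=3: INC 1 -> ACC=3
Event 13 (EXEC): [MAIN] PC=4: INC 4 -> ACC=7
Event 14 (INT 2): INT 2 arrives: push (MAIN, PC=5), enter IRQ2 at PC=0 (depth now 1)
Event 15 (INT 0): INT 0 arrives: push (IRQ2, PC=0), enter IRQ0 at PC=0 (depth now 2)
Event 16 (EXEC): [IRQ0] PC=0: INC 4 -> ACC=11
Event 17 (EXEC): [IRQ0] PC=1: DEC 2 -> ACC=9
Event 18 (EXEC): [IRQ0] PC=2: IRET -> resume IRQ2 at PC=0 (depth now 1)
Event 19 (INT 0): INT 0 arrives: push (IRQ2, PC=0), enter IRQ0 at PC=0 (depth now 2)
Event 20 (EXEC): [IRQ0] PC=0: INC 4 -> ACC=13
Event 21 (EXEC): [IRQ0] PC=1: DEC 2 -> ACC=11
Event 22 (EXEC): [IRQ0] PC=2: IRET -> resume IRQ2 at PC=0 (depth now 1)
Event 23 (EXEC): [IRQ2] PC=0: INC 2 -> ACC=13
Event 24 (EXEC): [IRQ2] PC=1: INC 3 -> ACC=16
Event 25 (EXEC): [IRQ2] PC=2: IRET -> resume MAIN at PC=5 (depth now 0)
Event 26 (EXEC): [MAIN] PC=5: NOP
Event 27 (EXEC): [MAIN] PC=6: INC 1 -> ACC=17
Event 28 (EXEC): [MAIN] PC=7: HALT

Answer: 17 MAIN 0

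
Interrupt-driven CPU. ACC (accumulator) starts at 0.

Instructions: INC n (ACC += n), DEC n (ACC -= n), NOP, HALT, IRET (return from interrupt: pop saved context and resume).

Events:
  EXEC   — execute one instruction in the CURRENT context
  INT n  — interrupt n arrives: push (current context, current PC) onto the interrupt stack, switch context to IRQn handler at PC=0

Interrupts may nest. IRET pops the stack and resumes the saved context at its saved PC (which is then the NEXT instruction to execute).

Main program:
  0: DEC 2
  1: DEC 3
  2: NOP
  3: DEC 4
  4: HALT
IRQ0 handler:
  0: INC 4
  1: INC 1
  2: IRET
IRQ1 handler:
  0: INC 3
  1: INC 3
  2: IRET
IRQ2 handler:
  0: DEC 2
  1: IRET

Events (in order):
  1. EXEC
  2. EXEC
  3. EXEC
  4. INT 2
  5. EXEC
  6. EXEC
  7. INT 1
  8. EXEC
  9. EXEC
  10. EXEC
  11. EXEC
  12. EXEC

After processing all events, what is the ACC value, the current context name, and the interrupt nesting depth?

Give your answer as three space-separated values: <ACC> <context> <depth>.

Answer: -5 MAIN 0

Derivation:
Event 1 (EXEC): [MAIN] PC=0: DEC 2 -> ACC=-2
Event 2 (EXEC): [MAIN] PC=1: DEC 3 -> ACC=-5
Event 3 (EXEC): [MAIN] PC=2: NOP
Event 4 (INT 2): INT 2 arrives: push (MAIN, PC=3), enter IRQ2 at PC=0 (depth now 1)
Event 5 (EXEC): [IRQ2] PC=0: DEC 2 -> ACC=-7
Event 6 (EXEC): [IRQ2] PC=1: IRET -> resume MAIN at PC=3 (depth now 0)
Event 7 (INT 1): INT 1 arrives: push (MAIN, PC=3), enter IRQ1 at PC=0 (depth now 1)
Event 8 (EXEC): [IRQ1] PC=0: INC 3 -> ACC=-4
Event 9 (EXEC): [IRQ1] PC=1: INC 3 -> ACC=-1
Event 10 (EXEC): [IRQ1] PC=2: IRET -> resume MAIN at PC=3 (depth now 0)
Event 11 (EXEC): [MAIN] PC=3: DEC 4 -> ACC=-5
Event 12 (EXEC): [MAIN] PC=4: HALT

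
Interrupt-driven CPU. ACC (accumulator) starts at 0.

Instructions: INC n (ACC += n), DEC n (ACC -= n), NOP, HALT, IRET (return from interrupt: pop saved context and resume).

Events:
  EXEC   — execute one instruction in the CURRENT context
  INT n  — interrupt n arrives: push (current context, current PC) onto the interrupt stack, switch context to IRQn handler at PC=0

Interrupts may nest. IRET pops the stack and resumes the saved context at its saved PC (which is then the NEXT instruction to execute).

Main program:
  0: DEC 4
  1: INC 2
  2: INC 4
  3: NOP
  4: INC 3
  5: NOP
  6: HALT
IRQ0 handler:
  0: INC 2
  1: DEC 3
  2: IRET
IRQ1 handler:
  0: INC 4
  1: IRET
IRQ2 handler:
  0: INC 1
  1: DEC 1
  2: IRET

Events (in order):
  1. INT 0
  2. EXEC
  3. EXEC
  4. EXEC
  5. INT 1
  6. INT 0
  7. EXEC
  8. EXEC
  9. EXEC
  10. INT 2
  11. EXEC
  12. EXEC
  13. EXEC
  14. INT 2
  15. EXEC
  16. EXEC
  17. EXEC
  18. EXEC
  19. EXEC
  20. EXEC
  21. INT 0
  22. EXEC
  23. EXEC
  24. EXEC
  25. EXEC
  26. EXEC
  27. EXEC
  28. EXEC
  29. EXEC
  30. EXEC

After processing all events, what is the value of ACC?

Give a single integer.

Answer: 6

Derivation:
Event 1 (INT 0): INT 0 arrives: push (MAIN, PC=0), enter IRQ0 at PC=0 (depth now 1)
Event 2 (EXEC): [IRQ0] PC=0: INC 2 -> ACC=2
Event 3 (EXEC): [IRQ0] PC=1: DEC 3 -> ACC=-1
Event 4 (EXEC): [IRQ0] PC=2: IRET -> resume MAIN at PC=0 (depth now 0)
Event 5 (INT 1): INT 1 arrives: push (MAIN, PC=0), enter IRQ1 at PC=0 (depth now 1)
Event 6 (INT 0): INT 0 arrives: push (IRQ1, PC=0), enter IRQ0 at PC=0 (depth now 2)
Event 7 (EXEC): [IRQ0] PC=0: INC 2 -> ACC=1
Event 8 (EXEC): [IRQ0] PC=1: DEC 3 -> ACC=-2
Event 9 (EXEC): [IRQ0] PC=2: IRET -> resume IRQ1 at PC=0 (depth now 1)
Event 10 (INT 2): INT 2 arrives: push (IRQ1, PC=0), enter IRQ2 at PC=0 (depth now 2)
Event 11 (EXEC): [IRQ2] PC=0: INC 1 -> ACC=-1
Event 12 (EXEC): [IRQ2] PC=1: DEC 1 -> ACC=-2
Event 13 (EXEC): [IRQ2] PC=2: IRET -> resume IRQ1 at PC=0 (depth now 1)
Event 14 (INT 2): INT 2 arrives: push (IRQ1, PC=0), enter IRQ2 at PC=0 (depth now 2)
Event 15 (EXEC): [IRQ2] PC=0: INC 1 -> ACC=-1
Event 16 (EXEC): [IRQ2] PC=1: DEC 1 -> ACC=-2
Event 17 (EXEC): [IRQ2] PC=2: IRET -> resume IRQ1 at PC=0 (depth now 1)
Event 18 (EXEC): [IRQ1] PC=0: INC 4 -> ACC=2
Event 19 (EXEC): [IRQ1] PC=1: IRET -> resume MAIN at PC=0 (depth now 0)
Event 20 (EXEC): [MAIN] PC=0: DEC 4 -> ACC=-2
Event 21 (INT 0): INT 0 arrives: push (MAIN, PC=1), enter IRQ0 at PC=0 (depth now 1)
Event 22 (EXEC): [IRQ0] PC=0: INC 2 -> ACC=0
Event 23 (EXEC): [IRQ0] PC=1: DEC 3 -> ACC=-3
Event 24 (EXEC): [IRQ0] PC=2: IRET -> resume MAIN at PC=1 (depth now 0)
Event 25 (EXEC): [MAIN] PC=1: INC 2 -> ACC=-1
Event 26 (EXEC): [MAIN] PC=2: INC 4 -> ACC=3
Event 27 (EXEC): [MAIN] PC=3: NOP
Event 28 (EXEC): [MAIN] PC=4: INC 3 -> ACC=6
Event 29 (EXEC): [MAIN] PC=5: NOP
Event 30 (EXEC): [MAIN] PC=6: HALT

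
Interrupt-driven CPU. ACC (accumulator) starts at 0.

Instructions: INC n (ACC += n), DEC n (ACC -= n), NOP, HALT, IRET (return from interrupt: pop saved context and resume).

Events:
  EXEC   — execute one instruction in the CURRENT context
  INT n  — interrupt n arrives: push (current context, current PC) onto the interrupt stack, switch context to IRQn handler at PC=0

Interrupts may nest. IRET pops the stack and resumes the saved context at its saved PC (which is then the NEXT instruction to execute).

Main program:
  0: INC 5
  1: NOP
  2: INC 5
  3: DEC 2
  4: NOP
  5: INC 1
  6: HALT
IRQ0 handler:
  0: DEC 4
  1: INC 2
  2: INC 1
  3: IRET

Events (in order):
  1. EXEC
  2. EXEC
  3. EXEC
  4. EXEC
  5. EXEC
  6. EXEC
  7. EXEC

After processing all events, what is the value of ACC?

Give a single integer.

Event 1 (EXEC): [MAIN] PC=0: INC 5 -> ACC=5
Event 2 (EXEC): [MAIN] PC=1: NOP
Event 3 (EXEC): [MAIN] PC=2: INC 5 -> ACC=10
Event 4 (EXEC): [MAIN] PC=3: DEC 2 -> ACC=8
Event 5 (EXEC): [MAIN] PC=4: NOP
Event 6 (EXEC): [MAIN] PC=5: INC 1 -> ACC=9
Event 7 (EXEC): [MAIN] PC=6: HALT

Answer: 9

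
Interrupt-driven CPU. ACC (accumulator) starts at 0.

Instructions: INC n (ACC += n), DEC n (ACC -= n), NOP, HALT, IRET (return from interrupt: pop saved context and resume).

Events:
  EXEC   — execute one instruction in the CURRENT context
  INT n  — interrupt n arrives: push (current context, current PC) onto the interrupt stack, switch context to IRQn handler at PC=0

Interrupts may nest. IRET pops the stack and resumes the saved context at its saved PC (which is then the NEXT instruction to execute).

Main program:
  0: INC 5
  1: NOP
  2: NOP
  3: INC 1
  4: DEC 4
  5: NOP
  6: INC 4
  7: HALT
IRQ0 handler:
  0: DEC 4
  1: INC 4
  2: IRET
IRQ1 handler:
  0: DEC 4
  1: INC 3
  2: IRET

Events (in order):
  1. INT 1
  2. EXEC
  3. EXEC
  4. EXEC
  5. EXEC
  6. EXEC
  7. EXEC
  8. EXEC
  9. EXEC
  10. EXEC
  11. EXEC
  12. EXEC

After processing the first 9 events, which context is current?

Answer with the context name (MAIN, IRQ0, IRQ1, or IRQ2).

Answer: MAIN

Derivation:
Event 1 (INT 1): INT 1 arrives: push (MAIN, PC=0), enter IRQ1 at PC=0 (depth now 1)
Event 2 (EXEC): [IRQ1] PC=0: DEC 4 -> ACC=-4
Event 3 (EXEC): [IRQ1] PC=1: INC 3 -> ACC=-1
Event 4 (EXEC): [IRQ1] PC=2: IRET -> resume MAIN at PC=0 (depth now 0)
Event 5 (EXEC): [MAIN] PC=0: INC 5 -> ACC=4
Event 6 (EXEC): [MAIN] PC=1: NOP
Event 7 (EXEC): [MAIN] PC=2: NOP
Event 8 (EXEC): [MAIN] PC=3: INC 1 -> ACC=5
Event 9 (EXEC): [MAIN] PC=4: DEC 4 -> ACC=1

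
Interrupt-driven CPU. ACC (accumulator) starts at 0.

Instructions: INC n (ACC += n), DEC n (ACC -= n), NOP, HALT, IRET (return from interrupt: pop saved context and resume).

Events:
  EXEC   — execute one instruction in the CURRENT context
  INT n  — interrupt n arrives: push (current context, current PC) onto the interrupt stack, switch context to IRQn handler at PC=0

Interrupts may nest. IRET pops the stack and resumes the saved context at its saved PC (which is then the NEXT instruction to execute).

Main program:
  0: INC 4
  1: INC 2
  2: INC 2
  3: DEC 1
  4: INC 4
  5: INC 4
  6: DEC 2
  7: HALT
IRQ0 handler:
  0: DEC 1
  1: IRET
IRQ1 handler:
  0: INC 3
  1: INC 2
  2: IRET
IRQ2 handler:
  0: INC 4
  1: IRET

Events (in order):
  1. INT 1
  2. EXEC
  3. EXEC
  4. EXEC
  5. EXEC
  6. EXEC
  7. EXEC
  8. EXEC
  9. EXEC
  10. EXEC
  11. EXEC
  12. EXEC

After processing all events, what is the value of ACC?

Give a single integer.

Answer: 18

Derivation:
Event 1 (INT 1): INT 1 arrives: push (MAIN, PC=0), enter IRQ1 at PC=0 (depth now 1)
Event 2 (EXEC): [IRQ1] PC=0: INC 3 -> ACC=3
Event 3 (EXEC): [IRQ1] PC=1: INC 2 -> ACC=5
Event 4 (EXEC): [IRQ1] PC=2: IRET -> resume MAIN at PC=0 (depth now 0)
Event 5 (EXEC): [MAIN] PC=0: INC 4 -> ACC=9
Event 6 (EXEC): [MAIN] PC=1: INC 2 -> ACC=11
Event 7 (EXEC): [MAIN] PC=2: INC 2 -> ACC=13
Event 8 (EXEC): [MAIN] PC=3: DEC 1 -> ACC=12
Event 9 (EXEC): [MAIN] PC=4: INC 4 -> ACC=16
Event 10 (EXEC): [MAIN] PC=5: INC 4 -> ACC=20
Event 11 (EXEC): [MAIN] PC=6: DEC 2 -> ACC=18
Event 12 (EXEC): [MAIN] PC=7: HALT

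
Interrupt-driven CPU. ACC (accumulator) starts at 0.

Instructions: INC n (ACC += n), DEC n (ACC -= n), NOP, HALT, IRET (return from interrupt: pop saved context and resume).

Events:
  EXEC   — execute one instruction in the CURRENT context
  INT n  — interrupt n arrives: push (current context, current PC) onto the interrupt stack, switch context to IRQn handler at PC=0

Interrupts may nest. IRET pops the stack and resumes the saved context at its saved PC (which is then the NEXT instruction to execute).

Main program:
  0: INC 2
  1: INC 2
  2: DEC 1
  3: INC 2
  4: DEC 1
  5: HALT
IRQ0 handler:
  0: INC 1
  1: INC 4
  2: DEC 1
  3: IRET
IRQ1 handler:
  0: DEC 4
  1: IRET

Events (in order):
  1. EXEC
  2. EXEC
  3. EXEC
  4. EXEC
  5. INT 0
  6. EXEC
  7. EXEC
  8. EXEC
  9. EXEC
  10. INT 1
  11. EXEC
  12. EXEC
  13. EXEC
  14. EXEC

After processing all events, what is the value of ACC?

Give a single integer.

Event 1 (EXEC): [MAIN] PC=0: INC 2 -> ACC=2
Event 2 (EXEC): [MAIN] PC=1: INC 2 -> ACC=4
Event 3 (EXEC): [MAIN] PC=2: DEC 1 -> ACC=3
Event 4 (EXEC): [MAIN] PC=3: INC 2 -> ACC=5
Event 5 (INT 0): INT 0 arrives: push (MAIN, PC=4), enter IRQ0 at PC=0 (depth now 1)
Event 6 (EXEC): [IRQ0] PC=0: INC 1 -> ACC=6
Event 7 (EXEC): [IRQ0] PC=1: INC 4 -> ACC=10
Event 8 (EXEC): [IRQ0] PC=2: DEC 1 -> ACC=9
Event 9 (EXEC): [IRQ0] PC=3: IRET -> resume MAIN at PC=4 (depth now 0)
Event 10 (INT 1): INT 1 arrives: push (MAIN, PC=4), enter IRQ1 at PC=0 (depth now 1)
Event 11 (EXEC): [IRQ1] PC=0: DEC 4 -> ACC=5
Event 12 (EXEC): [IRQ1] PC=1: IRET -> resume MAIN at PC=4 (depth now 0)
Event 13 (EXEC): [MAIN] PC=4: DEC 1 -> ACC=4
Event 14 (EXEC): [MAIN] PC=5: HALT

Answer: 4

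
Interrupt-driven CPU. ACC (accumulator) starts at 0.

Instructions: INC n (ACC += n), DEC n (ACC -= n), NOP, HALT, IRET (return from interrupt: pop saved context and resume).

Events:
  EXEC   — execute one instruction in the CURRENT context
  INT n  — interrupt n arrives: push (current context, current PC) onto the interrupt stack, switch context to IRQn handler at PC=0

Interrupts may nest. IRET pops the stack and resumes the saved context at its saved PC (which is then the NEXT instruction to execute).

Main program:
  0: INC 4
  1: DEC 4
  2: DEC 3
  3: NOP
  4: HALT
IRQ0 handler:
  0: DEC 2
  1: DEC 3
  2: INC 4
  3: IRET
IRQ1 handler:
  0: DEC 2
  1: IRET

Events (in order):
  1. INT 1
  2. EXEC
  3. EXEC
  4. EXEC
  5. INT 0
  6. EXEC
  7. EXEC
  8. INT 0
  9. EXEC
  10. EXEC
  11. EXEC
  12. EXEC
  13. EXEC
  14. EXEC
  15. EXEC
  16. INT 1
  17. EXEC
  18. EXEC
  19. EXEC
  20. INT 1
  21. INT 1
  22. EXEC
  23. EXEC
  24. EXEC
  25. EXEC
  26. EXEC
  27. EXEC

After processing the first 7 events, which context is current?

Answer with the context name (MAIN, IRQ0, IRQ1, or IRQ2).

Event 1 (INT 1): INT 1 arrives: push (MAIN, PC=0), enter IRQ1 at PC=0 (depth now 1)
Event 2 (EXEC): [IRQ1] PC=0: DEC 2 -> ACC=-2
Event 3 (EXEC): [IRQ1] PC=1: IRET -> resume MAIN at PC=0 (depth now 0)
Event 4 (EXEC): [MAIN] PC=0: INC 4 -> ACC=2
Event 5 (INT 0): INT 0 arrives: push (MAIN, PC=1), enter IRQ0 at PC=0 (depth now 1)
Event 6 (EXEC): [IRQ0] PC=0: DEC 2 -> ACC=0
Event 7 (EXEC): [IRQ0] PC=1: DEC 3 -> ACC=-3

Answer: IRQ0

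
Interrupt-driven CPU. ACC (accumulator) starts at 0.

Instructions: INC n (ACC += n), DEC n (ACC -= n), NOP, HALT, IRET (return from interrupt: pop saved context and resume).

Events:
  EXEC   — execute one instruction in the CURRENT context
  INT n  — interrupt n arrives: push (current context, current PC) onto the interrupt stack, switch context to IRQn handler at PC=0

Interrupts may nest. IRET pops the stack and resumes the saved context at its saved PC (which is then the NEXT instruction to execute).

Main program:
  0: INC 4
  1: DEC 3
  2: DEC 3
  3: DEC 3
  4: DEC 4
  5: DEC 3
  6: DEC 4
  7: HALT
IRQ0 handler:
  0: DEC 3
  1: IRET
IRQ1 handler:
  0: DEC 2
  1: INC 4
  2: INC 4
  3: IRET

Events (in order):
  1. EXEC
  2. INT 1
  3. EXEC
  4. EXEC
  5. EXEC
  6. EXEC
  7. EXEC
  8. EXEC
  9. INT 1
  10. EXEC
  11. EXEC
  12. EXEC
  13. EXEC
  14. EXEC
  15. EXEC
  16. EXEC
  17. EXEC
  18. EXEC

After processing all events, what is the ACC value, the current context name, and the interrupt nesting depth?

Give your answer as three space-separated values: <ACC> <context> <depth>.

Event 1 (EXEC): [MAIN] PC=0: INC 4 -> ACC=4
Event 2 (INT 1): INT 1 arrives: push (MAIN, PC=1), enter IRQ1 at PC=0 (depth now 1)
Event 3 (EXEC): [IRQ1] PC=0: DEC 2 -> ACC=2
Event 4 (EXEC): [IRQ1] PC=1: INC 4 -> ACC=6
Event 5 (EXEC): [IRQ1] PC=2: INC 4 -> ACC=10
Event 6 (EXEC): [IRQ1] PC=3: IRET -> resume MAIN at PC=1 (depth now 0)
Event 7 (EXEC): [MAIN] PC=1: DEC 3 -> ACC=7
Event 8 (EXEC): [MAIN] PC=2: DEC 3 -> ACC=4
Event 9 (INT 1): INT 1 arrives: push (MAIN, PC=3), enter IRQ1 at PC=0 (depth now 1)
Event 10 (EXEC): [IRQ1] PC=0: DEC 2 -> ACC=2
Event 11 (EXEC): [IRQ1] PC=1: INC 4 -> ACC=6
Event 12 (EXEC): [IRQ1] PC=2: INC 4 -> ACC=10
Event 13 (EXEC): [IRQ1] PC=3: IRET -> resume MAIN at PC=3 (depth now 0)
Event 14 (EXEC): [MAIN] PC=3: DEC 3 -> ACC=7
Event 15 (EXEC): [MAIN] PC=4: DEC 4 -> ACC=3
Event 16 (EXEC): [MAIN] PC=5: DEC 3 -> ACC=0
Event 17 (EXEC): [MAIN] PC=6: DEC 4 -> ACC=-4
Event 18 (EXEC): [MAIN] PC=7: HALT

Answer: -4 MAIN 0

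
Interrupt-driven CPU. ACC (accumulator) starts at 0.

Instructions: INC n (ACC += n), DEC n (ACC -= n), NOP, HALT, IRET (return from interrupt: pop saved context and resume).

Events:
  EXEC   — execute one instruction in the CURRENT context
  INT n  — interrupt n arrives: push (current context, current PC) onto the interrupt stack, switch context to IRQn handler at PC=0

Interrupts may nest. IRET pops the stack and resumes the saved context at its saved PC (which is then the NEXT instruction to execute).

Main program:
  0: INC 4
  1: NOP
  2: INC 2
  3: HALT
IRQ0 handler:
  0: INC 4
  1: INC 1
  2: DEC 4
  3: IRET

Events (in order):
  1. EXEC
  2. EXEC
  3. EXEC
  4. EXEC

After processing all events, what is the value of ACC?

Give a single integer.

Answer: 6

Derivation:
Event 1 (EXEC): [MAIN] PC=0: INC 4 -> ACC=4
Event 2 (EXEC): [MAIN] PC=1: NOP
Event 3 (EXEC): [MAIN] PC=2: INC 2 -> ACC=6
Event 4 (EXEC): [MAIN] PC=3: HALT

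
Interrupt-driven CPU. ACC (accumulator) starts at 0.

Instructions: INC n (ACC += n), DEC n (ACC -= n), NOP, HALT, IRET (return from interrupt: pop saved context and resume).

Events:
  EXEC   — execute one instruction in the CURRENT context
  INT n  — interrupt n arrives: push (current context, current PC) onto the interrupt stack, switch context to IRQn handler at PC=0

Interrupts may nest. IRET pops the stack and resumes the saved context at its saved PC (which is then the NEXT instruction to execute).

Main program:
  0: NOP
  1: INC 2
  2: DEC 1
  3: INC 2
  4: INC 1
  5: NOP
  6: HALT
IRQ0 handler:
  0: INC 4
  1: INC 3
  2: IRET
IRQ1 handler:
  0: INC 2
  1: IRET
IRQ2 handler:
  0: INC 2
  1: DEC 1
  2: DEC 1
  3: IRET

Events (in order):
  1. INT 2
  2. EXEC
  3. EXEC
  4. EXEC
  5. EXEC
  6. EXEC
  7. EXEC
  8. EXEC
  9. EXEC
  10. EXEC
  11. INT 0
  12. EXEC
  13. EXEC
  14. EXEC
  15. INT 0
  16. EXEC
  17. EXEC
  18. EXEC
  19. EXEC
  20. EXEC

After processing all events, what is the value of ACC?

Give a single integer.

Event 1 (INT 2): INT 2 arrives: push (MAIN, PC=0), enter IRQ2 at PC=0 (depth now 1)
Event 2 (EXEC): [IRQ2] PC=0: INC 2 -> ACC=2
Event 3 (EXEC): [IRQ2] PC=1: DEC 1 -> ACC=1
Event 4 (EXEC): [IRQ2] PC=2: DEC 1 -> ACC=0
Event 5 (EXEC): [IRQ2] PC=3: IRET -> resume MAIN at PC=0 (depth now 0)
Event 6 (EXEC): [MAIN] PC=0: NOP
Event 7 (EXEC): [MAIN] PC=1: INC 2 -> ACC=2
Event 8 (EXEC): [MAIN] PC=2: DEC 1 -> ACC=1
Event 9 (EXEC): [MAIN] PC=3: INC 2 -> ACC=3
Event 10 (EXEC): [MAIN] PC=4: INC 1 -> ACC=4
Event 11 (INT 0): INT 0 arrives: push (MAIN, PC=5), enter IRQ0 at PC=0 (depth now 1)
Event 12 (EXEC): [IRQ0] PC=0: INC 4 -> ACC=8
Event 13 (EXEC): [IRQ0] PC=1: INC 3 -> ACC=11
Event 14 (EXEC): [IRQ0] PC=2: IRET -> resume MAIN at PC=5 (depth now 0)
Event 15 (INT 0): INT 0 arrives: push (MAIN, PC=5), enter IRQ0 at PC=0 (depth now 1)
Event 16 (EXEC): [IRQ0] PC=0: INC 4 -> ACC=15
Event 17 (EXEC): [IRQ0] PC=1: INC 3 -> ACC=18
Event 18 (EXEC): [IRQ0] PC=2: IRET -> resume MAIN at PC=5 (depth now 0)
Event 19 (EXEC): [MAIN] PC=5: NOP
Event 20 (EXEC): [MAIN] PC=6: HALT

Answer: 18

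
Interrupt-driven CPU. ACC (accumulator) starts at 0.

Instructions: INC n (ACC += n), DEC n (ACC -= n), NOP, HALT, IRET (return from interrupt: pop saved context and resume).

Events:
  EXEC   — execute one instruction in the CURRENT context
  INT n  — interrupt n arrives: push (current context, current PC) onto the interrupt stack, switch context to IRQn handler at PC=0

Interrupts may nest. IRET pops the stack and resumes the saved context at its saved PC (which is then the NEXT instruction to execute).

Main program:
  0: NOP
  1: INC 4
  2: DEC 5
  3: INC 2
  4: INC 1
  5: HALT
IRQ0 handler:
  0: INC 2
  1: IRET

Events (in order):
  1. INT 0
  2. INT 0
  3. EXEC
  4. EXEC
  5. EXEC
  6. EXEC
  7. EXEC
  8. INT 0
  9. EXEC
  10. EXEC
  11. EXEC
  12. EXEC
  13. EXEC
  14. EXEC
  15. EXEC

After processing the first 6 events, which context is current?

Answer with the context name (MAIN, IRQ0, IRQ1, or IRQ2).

Answer: MAIN

Derivation:
Event 1 (INT 0): INT 0 arrives: push (MAIN, PC=0), enter IRQ0 at PC=0 (depth now 1)
Event 2 (INT 0): INT 0 arrives: push (IRQ0, PC=0), enter IRQ0 at PC=0 (depth now 2)
Event 3 (EXEC): [IRQ0] PC=0: INC 2 -> ACC=2
Event 4 (EXEC): [IRQ0] PC=1: IRET -> resume IRQ0 at PC=0 (depth now 1)
Event 5 (EXEC): [IRQ0] PC=0: INC 2 -> ACC=4
Event 6 (EXEC): [IRQ0] PC=1: IRET -> resume MAIN at PC=0 (depth now 0)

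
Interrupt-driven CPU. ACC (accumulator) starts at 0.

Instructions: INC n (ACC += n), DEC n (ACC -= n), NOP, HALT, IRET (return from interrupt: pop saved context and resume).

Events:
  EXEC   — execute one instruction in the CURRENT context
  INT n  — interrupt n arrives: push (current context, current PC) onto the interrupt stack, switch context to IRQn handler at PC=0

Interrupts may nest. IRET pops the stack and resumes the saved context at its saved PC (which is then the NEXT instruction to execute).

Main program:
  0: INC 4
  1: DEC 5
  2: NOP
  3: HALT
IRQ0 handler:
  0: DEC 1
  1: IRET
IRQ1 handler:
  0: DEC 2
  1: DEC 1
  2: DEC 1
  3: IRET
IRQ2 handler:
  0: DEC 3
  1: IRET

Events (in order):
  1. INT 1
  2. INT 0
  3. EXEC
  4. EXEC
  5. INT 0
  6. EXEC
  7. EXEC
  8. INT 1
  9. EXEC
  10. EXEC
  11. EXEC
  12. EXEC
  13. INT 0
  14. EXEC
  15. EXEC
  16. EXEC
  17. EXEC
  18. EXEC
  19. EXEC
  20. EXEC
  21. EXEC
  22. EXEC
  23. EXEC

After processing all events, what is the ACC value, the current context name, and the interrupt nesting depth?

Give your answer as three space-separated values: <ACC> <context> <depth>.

Answer: -12 MAIN 0

Derivation:
Event 1 (INT 1): INT 1 arrives: push (MAIN, PC=0), enter IRQ1 at PC=0 (depth now 1)
Event 2 (INT 0): INT 0 arrives: push (IRQ1, PC=0), enter IRQ0 at PC=0 (depth now 2)
Event 3 (EXEC): [IRQ0] PC=0: DEC 1 -> ACC=-1
Event 4 (EXEC): [IRQ0] PC=1: IRET -> resume IRQ1 at PC=0 (depth now 1)
Event 5 (INT 0): INT 0 arrives: push (IRQ1, PC=0), enter IRQ0 at PC=0 (depth now 2)
Event 6 (EXEC): [IRQ0] PC=0: DEC 1 -> ACC=-2
Event 7 (EXEC): [IRQ0] PC=1: IRET -> resume IRQ1 at PC=0 (depth now 1)
Event 8 (INT 1): INT 1 arrives: push (IRQ1, PC=0), enter IRQ1 at PC=0 (depth now 2)
Event 9 (EXEC): [IRQ1] PC=0: DEC 2 -> ACC=-4
Event 10 (EXEC): [IRQ1] PC=1: DEC 1 -> ACC=-5
Event 11 (EXEC): [IRQ1] PC=2: DEC 1 -> ACC=-6
Event 12 (EXEC): [IRQ1] PC=3: IRET -> resume IRQ1 at PC=0 (depth now 1)
Event 13 (INT 0): INT 0 arrives: push (IRQ1, PC=0), enter IRQ0 at PC=0 (depth now 2)
Event 14 (EXEC): [IRQ0] PC=0: DEC 1 -> ACC=-7
Event 15 (EXEC): [IRQ0] PC=1: IRET -> resume IRQ1 at PC=0 (depth now 1)
Event 16 (EXEC): [IRQ1] PC=0: DEC 2 -> ACC=-9
Event 17 (EXEC): [IRQ1] PC=1: DEC 1 -> ACC=-10
Event 18 (EXEC): [IRQ1] PC=2: DEC 1 -> ACC=-11
Event 19 (EXEC): [IRQ1] PC=3: IRET -> resume MAIN at PC=0 (depth now 0)
Event 20 (EXEC): [MAIN] PC=0: INC 4 -> ACC=-7
Event 21 (EXEC): [MAIN] PC=1: DEC 5 -> ACC=-12
Event 22 (EXEC): [MAIN] PC=2: NOP
Event 23 (EXEC): [MAIN] PC=3: HALT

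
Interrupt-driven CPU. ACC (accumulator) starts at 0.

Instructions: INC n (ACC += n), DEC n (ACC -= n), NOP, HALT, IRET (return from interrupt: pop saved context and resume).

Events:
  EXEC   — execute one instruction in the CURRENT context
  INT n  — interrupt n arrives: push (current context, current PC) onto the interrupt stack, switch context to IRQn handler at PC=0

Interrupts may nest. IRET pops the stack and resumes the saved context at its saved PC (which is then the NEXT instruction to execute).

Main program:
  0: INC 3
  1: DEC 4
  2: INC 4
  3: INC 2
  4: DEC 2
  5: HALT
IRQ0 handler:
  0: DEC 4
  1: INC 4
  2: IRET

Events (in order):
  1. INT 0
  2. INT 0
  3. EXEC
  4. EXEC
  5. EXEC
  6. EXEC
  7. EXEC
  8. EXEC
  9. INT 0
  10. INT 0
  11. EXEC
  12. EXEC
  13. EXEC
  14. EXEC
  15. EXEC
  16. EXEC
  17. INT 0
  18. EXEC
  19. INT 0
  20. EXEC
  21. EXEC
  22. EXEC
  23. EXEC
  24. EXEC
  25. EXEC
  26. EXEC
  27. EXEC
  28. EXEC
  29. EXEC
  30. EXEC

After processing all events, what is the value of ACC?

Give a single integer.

Event 1 (INT 0): INT 0 arrives: push (MAIN, PC=0), enter IRQ0 at PC=0 (depth now 1)
Event 2 (INT 0): INT 0 arrives: push (IRQ0, PC=0), enter IRQ0 at PC=0 (depth now 2)
Event 3 (EXEC): [IRQ0] PC=0: DEC 4 -> ACC=-4
Event 4 (EXEC): [IRQ0] PC=1: INC 4 -> ACC=0
Event 5 (EXEC): [IRQ0] PC=2: IRET -> resume IRQ0 at PC=0 (depth now 1)
Event 6 (EXEC): [IRQ0] PC=0: DEC 4 -> ACC=-4
Event 7 (EXEC): [IRQ0] PC=1: INC 4 -> ACC=0
Event 8 (EXEC): [IRQ0] PC=2: IRET -> resume MAIN at PC=0 (depth now 0)
Event 9 (INT 0): INT 0 arrives: push (MAIN, PC=0), enter IRQ0 at PC=0 (depth now 1)
Event 10 (INT 0): INT 0 arrives: push (IRQ0, PC=0), enter IRQ0 at PC=0 (depth now 2)
Event 11 (EXEC): [IRQ0] PC=0: DEC 4 -> ACC=-4
Event 12 (EXEC): [IRQ0] PC=1: INC 4 -> ACC=0
Event 13 (EXEC): [IRQ0] PC=2: IRET -> resume IRQ0 at PC=0 (depth now 1)
Event 14 (EXEC): [IRQ0] PC=0: DEC 4 -> ACC=-4
Event 15 (EXEC): [IRQ0] PC=1: INC 4 -> ACC=0
Event 16 (EXEC): [IRQ0] PC=2: IRET -> resume MAIN at PC=0 (depth now 0)
Event 17 (INT 0): INT 0 arrives: push (MAIN, PC=0), enter IRQ0 at PC=0 (depth now 1)
Event 18 (EXEC): [IRQ0] PC=0: DEC 4 -> ACC=-4
Event 19 (INT 0): INT 0 arrives: push (IRQ0, PC=1), enter IRQ0 at PC=0 (depth now 2)
Event 20 (EXEC): [IRQ0] PC=0: DEC 4 -> ACC=-8
Event 21 (EXEC): [IRQ0] PC=1: INC 4 -> ACC=-4
Event 22 (EXEC): [IRQ0] PC=2: IRET -> resume IRQ0 at PC=1 (depth now 1)
Event 23 (EXEC): [IRQ0] PC=1: INC 4 -> ACC=0
Event 24 (EXEC): [IRQ0] PC=2: IRET -> resume MAIN at PC=0 (depth now 0)
Event 25 (EXEC): [MAIN] PC=0: INC 3 -> ACC=3
Event 26 (EXEC): [MAIN] PC=1: DEC 4 -> ACC=-1
Event 27 (EXEC): [MAIN] PC=2: INC 4 -> ACC=3
Event 28 (EXEC): [MAIN] PC=3: INC 2 -> ACC=5
Event 29 (EXEC): [MAIN] PC=4: DEC 2 -> ACC=3
Event 30 (EXEC): [MAIN] PC=5: HALT

Answer: 3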